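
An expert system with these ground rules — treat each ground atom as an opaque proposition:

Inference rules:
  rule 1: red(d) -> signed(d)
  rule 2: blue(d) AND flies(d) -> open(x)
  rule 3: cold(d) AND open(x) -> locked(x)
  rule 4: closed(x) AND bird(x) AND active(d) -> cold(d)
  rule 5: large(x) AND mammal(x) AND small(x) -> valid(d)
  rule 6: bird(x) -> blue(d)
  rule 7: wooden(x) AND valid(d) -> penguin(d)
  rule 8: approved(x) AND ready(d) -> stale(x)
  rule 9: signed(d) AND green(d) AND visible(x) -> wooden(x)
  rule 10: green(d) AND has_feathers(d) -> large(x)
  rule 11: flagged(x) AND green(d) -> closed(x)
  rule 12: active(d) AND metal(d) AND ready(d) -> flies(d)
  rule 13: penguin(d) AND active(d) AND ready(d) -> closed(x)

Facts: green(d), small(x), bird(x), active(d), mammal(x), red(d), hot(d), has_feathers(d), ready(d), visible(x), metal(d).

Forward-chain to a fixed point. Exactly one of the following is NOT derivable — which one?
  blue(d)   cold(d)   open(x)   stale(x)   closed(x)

Round 1 fires rule 1, rule 6, rule 10, rule 12, giving signed(d), blue(d), large(x), flies(d).
Round 2 fires rule 2, rule 5, rule 9, giving open(x), valid(d), wooden(x).
Round 3 fires rule 7, giving penguin(d).
Round 4 fires rule 13, giving closed(x).
Round 5 fires rule 4, giving cold(d).
Round 6 fires rule 3, giving locked(x).
Derived: open(x) (round 2), blue(d) (round 1), cold(d) (round 5), closed(x) (round 4). stale(x) never appears in any round.

stale(x)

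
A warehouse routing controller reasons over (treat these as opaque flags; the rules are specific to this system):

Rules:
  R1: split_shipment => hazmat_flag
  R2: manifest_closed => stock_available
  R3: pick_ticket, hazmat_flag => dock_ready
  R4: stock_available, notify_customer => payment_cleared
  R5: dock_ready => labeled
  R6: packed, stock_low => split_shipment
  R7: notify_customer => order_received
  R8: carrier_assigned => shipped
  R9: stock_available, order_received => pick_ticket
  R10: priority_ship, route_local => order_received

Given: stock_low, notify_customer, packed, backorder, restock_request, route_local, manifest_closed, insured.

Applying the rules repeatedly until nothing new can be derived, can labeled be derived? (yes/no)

yes

Round 1: R2 [manifest_closed => stock_available]; R6 [packed, stock_low => split_shipment]; R7 [notify_customer => order_received]. Adds stock_available, split_shipment, order_received.
Round 2: R1 [split_shipment => hazmat_flag]; R4 [stock_available, notify_customer => payment_cleared]; R9 [stock_available, order_received => pick_ticket]. Adds hazmat_flag, payment_cleared, pick_ticket.
Round 3: R3 [pick_ticket, hazmat_flag => dock_ready]. Adds dock_ready.
Round 4: R5 [dock_ready => labeled]. Adds labeled.
labeled appears in round 4, so it is derivable.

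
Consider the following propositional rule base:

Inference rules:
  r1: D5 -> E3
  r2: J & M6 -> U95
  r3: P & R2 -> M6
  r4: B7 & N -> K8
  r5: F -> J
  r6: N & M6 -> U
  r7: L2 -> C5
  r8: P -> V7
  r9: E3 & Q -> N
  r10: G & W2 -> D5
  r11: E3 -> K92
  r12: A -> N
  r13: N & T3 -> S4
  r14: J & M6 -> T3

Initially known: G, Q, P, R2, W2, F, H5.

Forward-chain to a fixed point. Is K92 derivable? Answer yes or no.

yes

[1] r3 [P & R2 -> M6]; r5 [F -> J]; r8 [P -> V7]; r10 [G & W2 -> D5]. ⇒ new: M6, J, V7, D5.
[2] r1 [D5 -> E3]; r2 [J & M6 -> U95]; r14 [J & M6 -> T3]. ⇒ new: E3, U95, T3.
[3] r9 [E3 & Q -> N]; r11 [E3 -> K92]. ⇒ new: N, K92.
[4] r6 [N & M6 -> U]; r13 [N & T3 -> S4]. ⇒ new: U, S4.
K92 appears in round 3, so it is derivable.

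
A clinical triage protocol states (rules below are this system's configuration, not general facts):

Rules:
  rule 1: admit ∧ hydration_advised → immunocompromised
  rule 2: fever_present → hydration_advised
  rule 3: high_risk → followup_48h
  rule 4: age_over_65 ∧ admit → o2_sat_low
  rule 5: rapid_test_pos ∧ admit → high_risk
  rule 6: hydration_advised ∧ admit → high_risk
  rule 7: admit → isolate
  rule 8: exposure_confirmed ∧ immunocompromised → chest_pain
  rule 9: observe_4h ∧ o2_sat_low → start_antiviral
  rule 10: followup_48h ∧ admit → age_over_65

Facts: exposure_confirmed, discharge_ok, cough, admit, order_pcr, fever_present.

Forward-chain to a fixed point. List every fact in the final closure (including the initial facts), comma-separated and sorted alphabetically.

Round 1 fires rule 2, rule 7, giving hydration_advised, isolate.
Round 2 fires rule 1, rule 6, giving immunocompromised, high_risk.
Round 3 fires rule 3, rule 8, giving followup_48h, chest_pain.
Round 4 fires rule 10, giving age_over_65.
Round 5 fires rule 4, giving o2_sat_low.

admit, age_over_65, chest_pain, cough, discharge_ok, exposure_confirmed, fever_present, followup_48h, high_risk, hydration_advised, immunocompromised, isolate, o2_sat_low, order_pcr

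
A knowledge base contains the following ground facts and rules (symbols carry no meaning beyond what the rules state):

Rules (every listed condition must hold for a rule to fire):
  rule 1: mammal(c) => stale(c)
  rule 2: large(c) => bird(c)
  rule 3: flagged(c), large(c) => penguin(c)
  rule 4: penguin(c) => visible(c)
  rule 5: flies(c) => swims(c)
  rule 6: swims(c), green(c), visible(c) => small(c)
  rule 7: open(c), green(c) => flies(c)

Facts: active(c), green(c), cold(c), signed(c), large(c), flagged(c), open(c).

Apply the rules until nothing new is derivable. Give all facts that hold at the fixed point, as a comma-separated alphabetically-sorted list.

Round 1 — rule 2, rule 3, rule 7, derive bird(c), penguin(c), flies(c).
Round 2 — rule 4, rule 5, derive visible(c), swims(c).
Round 3 — rule 6, derive small(c).

active(c), bird(c), cold(c), flagged(c), flies(c), green(c), large(c), open(c), penguin(c), signed(c), small(c), swims(c), visible(c)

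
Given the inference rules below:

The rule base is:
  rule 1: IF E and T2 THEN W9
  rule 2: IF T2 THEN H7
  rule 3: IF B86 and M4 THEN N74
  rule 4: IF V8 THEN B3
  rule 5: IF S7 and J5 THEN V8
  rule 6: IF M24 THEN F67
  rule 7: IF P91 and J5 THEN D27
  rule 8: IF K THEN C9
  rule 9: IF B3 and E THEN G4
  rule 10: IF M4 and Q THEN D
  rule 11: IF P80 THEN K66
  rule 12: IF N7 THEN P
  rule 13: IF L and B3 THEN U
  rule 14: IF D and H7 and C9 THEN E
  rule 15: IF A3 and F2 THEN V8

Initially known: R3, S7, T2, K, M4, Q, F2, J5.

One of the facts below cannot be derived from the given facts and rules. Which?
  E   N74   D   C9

N74

Round 1: rule 2 [IF T2 THEN H7]; rule 5 [IF S7 and J5 THEN V8]; rule 8 [IF K THEN C9]; rule 10 [IF M4 and Q THEN D]. Adds H7, V8, C9, D.
Round 2: rule 4 [IF V8 THEN B3]; rule 14 [IF D and H7 and C9 THEN E]. Adds B3, E.
Round 3: rule 1 [IF E and T2 THEN W9]; rule 9 [IF B3 and E THEN G4]. Adds W9, G4.
Derived: E (round 2), D (round 1), C9 (round 1). N74 never appears in any round.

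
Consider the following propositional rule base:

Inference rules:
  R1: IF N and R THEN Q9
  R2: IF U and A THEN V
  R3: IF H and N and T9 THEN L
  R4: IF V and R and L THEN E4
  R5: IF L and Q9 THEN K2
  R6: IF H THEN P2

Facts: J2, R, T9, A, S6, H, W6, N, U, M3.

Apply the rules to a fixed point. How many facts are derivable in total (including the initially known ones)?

16

Round 1 fires R1, R2, R3, R6, giving Q9, V, L, P2.
Round 2 fires R4, R5, giving E4, K2.
Closure: {A, E4, H, J2, K2, L, M3, N, P2, Q9, R, S6, T9, U, V, W6} — 16 facts.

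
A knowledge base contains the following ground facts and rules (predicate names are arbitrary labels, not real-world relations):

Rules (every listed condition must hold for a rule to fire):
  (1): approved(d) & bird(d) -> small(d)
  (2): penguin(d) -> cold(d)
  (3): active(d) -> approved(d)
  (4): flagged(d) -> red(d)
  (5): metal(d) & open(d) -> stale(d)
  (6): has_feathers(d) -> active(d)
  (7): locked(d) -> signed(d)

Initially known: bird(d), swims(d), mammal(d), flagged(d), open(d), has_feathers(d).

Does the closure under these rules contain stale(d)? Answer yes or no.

no

Round 1: (4) [flagged(d) -> red(d)]; (6) [has_feathers(d) -> active(d)]. New: red(d), active(d).
Round 2: (3) [active(d) -> approved(d)]. New: approved(d).
Round 3: (1) [approved(d) & bird(d) -> small(d)]. New: small(d).
Fixed point reached. stale(d) is concluded only by (5); (5) needs metal(d) (never derived).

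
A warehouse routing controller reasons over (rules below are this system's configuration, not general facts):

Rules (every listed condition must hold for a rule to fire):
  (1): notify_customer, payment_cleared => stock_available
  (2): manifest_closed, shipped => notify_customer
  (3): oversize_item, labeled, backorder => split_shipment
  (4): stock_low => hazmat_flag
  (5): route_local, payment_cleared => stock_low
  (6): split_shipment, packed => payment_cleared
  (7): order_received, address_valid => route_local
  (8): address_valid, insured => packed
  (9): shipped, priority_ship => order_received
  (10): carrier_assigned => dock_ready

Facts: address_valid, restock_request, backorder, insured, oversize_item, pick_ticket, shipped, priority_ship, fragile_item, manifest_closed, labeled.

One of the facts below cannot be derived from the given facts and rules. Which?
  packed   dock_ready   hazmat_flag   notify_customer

dock_ready

Round 1 fires (2), (3), (8), (9), giving notify_customer, split_shipment, packed, order_received.
Round 2 fires (6), (7), giving payment_cleared, route_local.
Round 3 fires (1), (5), giving stock_available, stock_low.
Round 4 fires (4), giving hazmat_flag.
Derived: hazmat_flag (round 4), packed (round 1), notify_customer (round 1). dock_ready never appears in any round.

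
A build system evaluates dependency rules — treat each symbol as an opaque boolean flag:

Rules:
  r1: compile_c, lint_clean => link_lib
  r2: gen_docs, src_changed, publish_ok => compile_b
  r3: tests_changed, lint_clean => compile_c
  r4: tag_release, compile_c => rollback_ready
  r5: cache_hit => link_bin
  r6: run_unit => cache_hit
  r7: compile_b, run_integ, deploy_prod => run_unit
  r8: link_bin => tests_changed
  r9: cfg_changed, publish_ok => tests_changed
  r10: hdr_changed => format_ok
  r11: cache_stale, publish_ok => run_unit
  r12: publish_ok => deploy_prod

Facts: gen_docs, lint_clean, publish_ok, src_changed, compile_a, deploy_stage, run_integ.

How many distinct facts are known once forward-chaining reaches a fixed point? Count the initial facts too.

15

[1] r2 [gen_docs, src_changed, publish_ok => compile_b]; r12 [publish_ok => deploy_prod]. ⇒ new: compile_b, deploy_prod.
[2] r7 [compile_b, run_integ, deploy_prod => run_unit]. ⇒ new: run_unit.
[3] r6 [run_unit => cache_hit]. ⇒ new: cache_hit.
[4] r5 [cache_hit => link_bin]. ⇒ new: link_bin.
[5] r8 [link_bin => tests_changed]. ⇒ new: tests_changed.
[6] r3 [tests_changed, lint_clean => compile_c]. ⇒ new: compile_c.
[7] r1 [compile_c, lint_clean => link_lib]. ⇒ new: link_lib.
Closure: {cache_hit, compile_a, compile_b, compile_c, deploy_prod, deploy_stage, gen_docs, link_bin, link_lib, lint_clean, publish_ok, run_integ, run_unit, src_changed, tests_changed} — 15 facts.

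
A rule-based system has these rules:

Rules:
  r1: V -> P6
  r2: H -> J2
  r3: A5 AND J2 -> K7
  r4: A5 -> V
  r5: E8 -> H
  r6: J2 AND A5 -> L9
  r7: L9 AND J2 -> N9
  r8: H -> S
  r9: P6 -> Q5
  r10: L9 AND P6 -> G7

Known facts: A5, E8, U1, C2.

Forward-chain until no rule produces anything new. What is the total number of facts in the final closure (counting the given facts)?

Round 1: r4 [A5 -> V]; r5 [E8 -> H]. Adds V, H.
Round 2: r1 [V -> P6]; r2 [H -> J2]; r8 [H -> S]. Adds P6, J2, S.
Round 3: r3 [A5 AND J2 -> K7]; r6 [J2 AND A5 -> L9]; r9 [P6 -> Q5]. Adds K7, L9, Q5.
Round 4: r7 [L9 AND J2 -> N9]; r10 [L9 AND P6 -> G7]. Adds N9, G7.
Closure: {A5, C2, E8, G7, H, J2, K7, L9, N9, P6, Q5, S, U1, V} — 14 facts.

14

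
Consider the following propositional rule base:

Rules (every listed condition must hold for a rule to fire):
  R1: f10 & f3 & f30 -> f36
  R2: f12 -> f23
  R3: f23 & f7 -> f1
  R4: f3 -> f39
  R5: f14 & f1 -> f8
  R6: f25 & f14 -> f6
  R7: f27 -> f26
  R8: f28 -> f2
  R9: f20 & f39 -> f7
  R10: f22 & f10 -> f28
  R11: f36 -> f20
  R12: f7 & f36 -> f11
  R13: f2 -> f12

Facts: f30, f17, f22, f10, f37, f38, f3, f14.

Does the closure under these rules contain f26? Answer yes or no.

no

Round 1 — R1, R4, R10, derive f36, f39, f28.
Round 2 — R8, R11, derive f2, f20.
Round 3 — R9, R13, derive f7, f12.
Round 4 — R2, R12, derive f23, f11.
Round 5 — R3, derive f1.
Round 6 — R5, derive f8.
Fixed point reached. f26 is concluded only by R7; R7 needs f27 (never derived).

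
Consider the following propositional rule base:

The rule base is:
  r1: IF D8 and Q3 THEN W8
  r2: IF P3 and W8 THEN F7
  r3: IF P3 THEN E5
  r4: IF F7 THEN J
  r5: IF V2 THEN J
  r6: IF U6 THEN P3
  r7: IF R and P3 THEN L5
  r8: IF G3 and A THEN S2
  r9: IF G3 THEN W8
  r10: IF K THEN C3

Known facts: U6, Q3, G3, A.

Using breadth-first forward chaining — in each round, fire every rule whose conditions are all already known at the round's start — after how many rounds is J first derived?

3

Round 1 — r6, r8, r9, derive P3, S2, W8.
Round 2 — r2, r3, derive F7, E5.
Round 3 — r4, derive J.
J first appears in round 3.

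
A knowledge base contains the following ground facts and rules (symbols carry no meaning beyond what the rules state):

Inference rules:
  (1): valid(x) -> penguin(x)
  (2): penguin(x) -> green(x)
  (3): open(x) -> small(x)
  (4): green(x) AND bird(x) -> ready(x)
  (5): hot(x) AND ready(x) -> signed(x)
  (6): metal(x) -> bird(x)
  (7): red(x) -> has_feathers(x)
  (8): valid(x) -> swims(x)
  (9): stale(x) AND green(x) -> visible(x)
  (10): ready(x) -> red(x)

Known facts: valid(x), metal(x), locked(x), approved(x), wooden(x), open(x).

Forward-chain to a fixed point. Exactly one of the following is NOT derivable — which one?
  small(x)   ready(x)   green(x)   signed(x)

signed(x)

Round 1 fires (1), (3), (6), (8), giving penguin(x), small(x), bird(x), swims(x).
Round 2 fires (2), giving green(x).
Round 3 fires (4), giving ready(x).
Round 4 fires (10), giving red(x).
Round 5 fires (7), giving has_feathers(x).
Derived: small(x) (round 1), green(x) (round 2), ready(x) (round 3). signed(x) never appears in any round.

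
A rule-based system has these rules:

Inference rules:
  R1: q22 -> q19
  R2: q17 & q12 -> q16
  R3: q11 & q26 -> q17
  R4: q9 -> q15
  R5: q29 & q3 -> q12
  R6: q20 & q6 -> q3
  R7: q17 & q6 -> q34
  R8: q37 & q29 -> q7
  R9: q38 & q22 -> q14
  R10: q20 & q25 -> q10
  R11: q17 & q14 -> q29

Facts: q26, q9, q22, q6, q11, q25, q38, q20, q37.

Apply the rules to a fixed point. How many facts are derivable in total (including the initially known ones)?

Round 1: R1 [q22 -> q19]; R3 [q11 & q26 -> q17]; R4 [q9 -> q15]; R6 [q20 & q6 -> q3]; R9 [q38 & q22 -> q14]; R10 [q20 & q25 -> q10]. New: q19, q17, q15, q3, q14, q10.
Round 2: R7 [q17 & q6 -> q34]; R11 [q17 & q14 -> q29]. New: q34, q29.
Round 3: R5 [q29 & q3 -> q12]; R8 [q37 & q29 -> q7]. New: q12, q7.
Round 4: R2 [q17 & q12 -> q16]. New: q16.
Closure: {q10, q11, q12, q14, q15, q16, q17, q19, q20, q22, q25, q26, q29, q3, q34, q37, q38, q6, q7, q9} — 20 facts.

20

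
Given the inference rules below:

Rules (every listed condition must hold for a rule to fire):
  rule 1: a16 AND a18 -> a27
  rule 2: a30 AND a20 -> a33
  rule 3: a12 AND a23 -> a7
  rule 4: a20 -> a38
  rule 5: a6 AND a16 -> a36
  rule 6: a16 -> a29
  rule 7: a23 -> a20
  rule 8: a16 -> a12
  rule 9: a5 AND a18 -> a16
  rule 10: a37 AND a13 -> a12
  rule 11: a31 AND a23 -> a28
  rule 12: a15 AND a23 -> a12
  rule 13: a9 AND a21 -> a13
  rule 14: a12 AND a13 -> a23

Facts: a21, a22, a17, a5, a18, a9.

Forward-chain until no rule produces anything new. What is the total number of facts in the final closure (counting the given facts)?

15

Round 1 — rule 9, rule 13, derive a16, a13.
Round 2 — rule 1, rule 6, rule 8, derive a27, a29, a12.
Round 3 — rule 14, derive a23.
Round 4 — rule 3, rule 7, derive a7, a20.
Round 5 — rule 4, derive a38.
Closure: {a12, a13, a16, a17, a18, a20, a21, a22, a23, a27, a29, a38, a5, a7, a9} — 15 facts.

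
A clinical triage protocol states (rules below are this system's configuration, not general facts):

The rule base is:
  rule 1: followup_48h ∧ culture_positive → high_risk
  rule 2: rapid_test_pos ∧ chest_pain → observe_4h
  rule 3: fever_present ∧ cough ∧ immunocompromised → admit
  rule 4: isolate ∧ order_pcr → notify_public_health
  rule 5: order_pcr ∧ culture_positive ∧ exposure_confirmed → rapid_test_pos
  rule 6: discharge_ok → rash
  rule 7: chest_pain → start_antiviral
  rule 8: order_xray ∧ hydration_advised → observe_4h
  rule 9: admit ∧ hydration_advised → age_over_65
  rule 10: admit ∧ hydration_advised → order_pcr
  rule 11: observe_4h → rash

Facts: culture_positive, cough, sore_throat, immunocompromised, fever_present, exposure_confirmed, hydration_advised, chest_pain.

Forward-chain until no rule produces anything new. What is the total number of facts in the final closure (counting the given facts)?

15

[1] rule 3 [fever_present ∧ cough ∧ immunocompromised → admit]; rule 7 [chest_pain → start_antiviral]. ⇒ new: admit, start_antiviral.
[2] rule 9 [admit ∧ hydration_advised → age_over_65]; rule 10 [admit ∧ hydration_advised → order_pcr]. ⇒ new: age_over_65, order_pcr.
[3] rule 5 [order_pcr ∧ culture_positive ∧ exposure_confirmed → rapid_test_pos]. ⇒ new: rapid_test_pos.
[4] rule 2 [rapid_test_pos ∧ chest_pain → observe_4h]. ⇒ new: observe_4h.
[5] rule 11 [observe_4h → rash]. ⇒ new: rash.
Closure: {admit, age_over_65, chest_pain, cough, culture_positive, exposure_confirmed, fever_present, hydration_advised, immunocompromised, observe_4h, order_pcr, rapid_test_pos, rash, sore_throat, start_antiviral} — 15 facts.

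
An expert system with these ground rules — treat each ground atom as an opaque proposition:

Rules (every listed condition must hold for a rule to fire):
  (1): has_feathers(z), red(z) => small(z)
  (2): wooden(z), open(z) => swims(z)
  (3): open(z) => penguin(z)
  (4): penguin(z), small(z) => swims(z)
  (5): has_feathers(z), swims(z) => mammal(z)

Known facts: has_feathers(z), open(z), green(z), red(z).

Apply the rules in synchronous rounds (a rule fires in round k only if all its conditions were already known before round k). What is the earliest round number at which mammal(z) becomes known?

3

Round 1: (1) [has_feathers(z), red(z) => small(z)]; (3) [open(z) => penguin(z)]. Adds small(z), penguin(z).
Round 2: (4) [penguin(z), small(z) => swims(z)]. Adds swims(z).
Round 3: (5) [has_feathers(z), swims(z) => mammal(z)]. Adds mammal(z).
mammal(z) first appears in round 3.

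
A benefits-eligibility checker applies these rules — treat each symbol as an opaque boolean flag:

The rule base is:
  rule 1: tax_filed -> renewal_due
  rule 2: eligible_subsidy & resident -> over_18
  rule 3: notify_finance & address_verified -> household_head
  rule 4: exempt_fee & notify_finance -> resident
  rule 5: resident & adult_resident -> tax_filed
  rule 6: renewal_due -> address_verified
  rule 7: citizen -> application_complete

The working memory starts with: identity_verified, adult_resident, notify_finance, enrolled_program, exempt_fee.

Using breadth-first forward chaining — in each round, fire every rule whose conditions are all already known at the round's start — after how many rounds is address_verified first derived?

4

Round 1: rule 4 [exempt_fee & notify_finance -> resident]. Adds resident.
Round 2: rule 5 [resident & adult_resident -> tax_filed]. Adds tax_filed.
Round 3: rule 1 [tax_filed -> renewal_due]. Adds renewal_due.
Round 4: rule 6 [renewal_due -> address_verified]. Adds address_verified.
address_verified first appears in round 4.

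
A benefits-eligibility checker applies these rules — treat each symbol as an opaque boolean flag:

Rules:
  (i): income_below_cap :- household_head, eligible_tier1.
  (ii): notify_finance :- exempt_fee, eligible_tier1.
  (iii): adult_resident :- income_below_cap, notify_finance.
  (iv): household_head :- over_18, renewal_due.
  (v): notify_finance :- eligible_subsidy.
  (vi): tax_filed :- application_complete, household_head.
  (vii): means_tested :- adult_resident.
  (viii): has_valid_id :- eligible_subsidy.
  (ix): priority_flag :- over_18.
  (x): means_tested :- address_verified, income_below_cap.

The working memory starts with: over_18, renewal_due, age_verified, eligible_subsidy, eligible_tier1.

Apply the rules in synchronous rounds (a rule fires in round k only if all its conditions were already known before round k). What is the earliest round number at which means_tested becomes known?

4

Round 1 fires (iv), (v), (viii), (ix), giving household_head, notify_finance, has_valid_id, priority_flag.
Round 2 fires (i), giving income_below_cap.
Round 3 fires (iii), giving adult_resident.
Round 4 fires (vii), giving means_tested.
means_tested first appears in round 4.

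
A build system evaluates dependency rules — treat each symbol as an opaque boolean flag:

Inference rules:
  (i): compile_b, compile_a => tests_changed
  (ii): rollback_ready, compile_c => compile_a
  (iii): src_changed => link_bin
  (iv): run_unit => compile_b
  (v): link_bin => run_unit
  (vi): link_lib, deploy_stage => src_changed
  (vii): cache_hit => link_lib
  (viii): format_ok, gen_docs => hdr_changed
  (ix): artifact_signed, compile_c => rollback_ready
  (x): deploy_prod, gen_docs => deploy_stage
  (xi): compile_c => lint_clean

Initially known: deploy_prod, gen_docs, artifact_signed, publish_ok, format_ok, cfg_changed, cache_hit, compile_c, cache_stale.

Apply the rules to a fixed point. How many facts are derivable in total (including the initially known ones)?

Round 1 fires (vii), (viii), (ix), (x), (xi), giving link_lib, hdr_changed, rollback_ready, deploy_stage, lint_clean.
Round 2 fires (ii), (vi), giving compile_a, src_changed.
Round 3 fires (iii), giving link_bin.
Round 4 fires (v), giving run_unit.
Round 5 fires (iv), giving compile_b.
Round 6 fires (i), giving tests_changed.
Closure: {artifact_signed, cache_hit, cache_stale, cfg_changed, compile_a, compile_b, compile_c, deploy_prod, deploy_stage, format_ok, gen_docs, hdr_changed, link_bin, link_lib, lint_clean, publish_ok, rollback_ready, run_unit, src_changed, tests_changed} — 20 facts.

20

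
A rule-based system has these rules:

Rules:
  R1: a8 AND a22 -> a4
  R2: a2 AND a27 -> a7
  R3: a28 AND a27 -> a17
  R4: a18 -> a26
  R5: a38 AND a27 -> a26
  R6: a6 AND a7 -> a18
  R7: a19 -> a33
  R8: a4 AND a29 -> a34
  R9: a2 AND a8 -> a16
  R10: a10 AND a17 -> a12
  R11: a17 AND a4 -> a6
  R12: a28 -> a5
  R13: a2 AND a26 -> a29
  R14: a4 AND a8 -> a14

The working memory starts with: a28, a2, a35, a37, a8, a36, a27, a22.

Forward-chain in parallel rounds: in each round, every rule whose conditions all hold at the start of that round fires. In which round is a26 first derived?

4

[1] R1 [a8 AND a22 -> a4]; R2 [a2 AND a27 -> a7]; R3 [a28 AND a27 -> a17]; R9 [a2 AND a8 -> a16]; R12 [a28 -> a5]. ⇒ new: a4, a7, a17, a16, a5.
[2] R11 [a17 AND a4 -> a6]; R14 [a4 AND a8 -> a14]. ⇒ new: a6, a14.
[3] R6 [a6 AND a7 -> a18]. ⇒ new: a18.
[4] R4 [a18 -> a26]. ⇒ new: a26.
a26 first appears in round 4.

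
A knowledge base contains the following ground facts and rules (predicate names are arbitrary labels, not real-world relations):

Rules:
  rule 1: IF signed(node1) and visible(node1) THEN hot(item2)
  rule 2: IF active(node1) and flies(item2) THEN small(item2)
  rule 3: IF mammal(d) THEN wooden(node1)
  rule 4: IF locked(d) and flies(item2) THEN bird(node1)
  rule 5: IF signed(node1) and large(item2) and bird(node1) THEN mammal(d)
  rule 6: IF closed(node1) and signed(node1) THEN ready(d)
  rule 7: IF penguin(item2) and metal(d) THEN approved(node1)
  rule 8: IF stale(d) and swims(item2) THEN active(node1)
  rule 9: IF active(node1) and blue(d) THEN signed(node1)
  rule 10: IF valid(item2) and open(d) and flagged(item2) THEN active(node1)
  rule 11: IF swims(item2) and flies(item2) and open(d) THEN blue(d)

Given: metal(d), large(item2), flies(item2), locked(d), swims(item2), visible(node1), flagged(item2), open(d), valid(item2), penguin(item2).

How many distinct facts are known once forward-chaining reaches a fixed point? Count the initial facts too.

19

Round 1: rule 4 [IF locked(d) and flies(item2) THEN bird(node1)]; rule 7 [IF penguin(item2) and metal(d) THEN approved(node1)]; rule 10 [IF valid(item2) and open(d) and flagged(item2) THEN active(node1)]; rule 11 [IF swims(item2) and flies(item2) and open(d) THEN blue(d)]. Adds bird(node1), approved(node1), active(node1), blue(d).
Round 2: rule 2 [IF active(node1) and flies(item2) THEN small(item2)]; rule 9 [IF active(node1) and blue(d) THEN signed(node1)]. Adds small(item2), signed(node1).
Round 3: rule 1 [IF signed(node1) and visible(node1) THEN hot(item2)]; rule 5 [IF signed(node1) and large(item2) and bird(node1) THEN mammal(d)]. Adds hot(item2), mammal(d).
Round 4: rule 3 [IF mammal(d) THEN wooden(node1)]. Adds wooden(node1).
Closure: {active(node1), approved(node1), bird(node1), blue(d), flagged(item2), flies(item2), hot(item2), large(item2), locked(d), mammal(d), metal(d), open(d), penguin(item2), signed(node1), small(item2), swims(item2), valid(item2), visible(node1), wooden(node1)} — 19 facts.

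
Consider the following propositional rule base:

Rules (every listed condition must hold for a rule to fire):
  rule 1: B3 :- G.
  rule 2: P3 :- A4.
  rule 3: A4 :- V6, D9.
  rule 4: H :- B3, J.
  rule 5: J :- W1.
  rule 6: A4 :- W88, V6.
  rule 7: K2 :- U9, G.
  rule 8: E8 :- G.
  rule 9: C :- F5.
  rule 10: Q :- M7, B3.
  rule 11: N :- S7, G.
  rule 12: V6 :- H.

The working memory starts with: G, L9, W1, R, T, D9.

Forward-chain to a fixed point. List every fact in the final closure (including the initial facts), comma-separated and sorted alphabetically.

A4, B3, D9, E8, G, H, J, L9, P3, R, T, V6, W1

Round 1 fires rule 1, rule 5, rule 8, giving B3, J, E8.
Round 2 fires rule 4, giving H.
Round 3 fires rule 12, giving V6.
Round 4 fires rule 3, giving A4.
Round 5 fires rule 2, giving P3.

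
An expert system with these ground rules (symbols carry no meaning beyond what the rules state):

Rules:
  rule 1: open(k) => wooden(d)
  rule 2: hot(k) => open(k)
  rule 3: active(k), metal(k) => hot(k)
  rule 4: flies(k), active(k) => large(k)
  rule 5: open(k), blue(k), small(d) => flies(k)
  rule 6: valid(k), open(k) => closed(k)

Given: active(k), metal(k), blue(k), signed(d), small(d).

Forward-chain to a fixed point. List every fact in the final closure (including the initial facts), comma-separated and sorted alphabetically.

Round 1: rule 3 [active(k), metal(k) => hot(k)]. New: hot(k).
Round 2: rule 2 [hot(k) => open(k)]. New: open(k).
Round 3: rule 1 [open(k) => wooden(d)]; rule 5 [open(k), blue(k), small(d) => flies(k)]. New: wooden(d), flies(k).
Round 4: rule 4 [flies(k), active(k) => large(k)]. New: large(k).

active(k), blue(k), flies(k), hot(k), large(k), metal(k), open(k), signed(d), small(d), wooden(d)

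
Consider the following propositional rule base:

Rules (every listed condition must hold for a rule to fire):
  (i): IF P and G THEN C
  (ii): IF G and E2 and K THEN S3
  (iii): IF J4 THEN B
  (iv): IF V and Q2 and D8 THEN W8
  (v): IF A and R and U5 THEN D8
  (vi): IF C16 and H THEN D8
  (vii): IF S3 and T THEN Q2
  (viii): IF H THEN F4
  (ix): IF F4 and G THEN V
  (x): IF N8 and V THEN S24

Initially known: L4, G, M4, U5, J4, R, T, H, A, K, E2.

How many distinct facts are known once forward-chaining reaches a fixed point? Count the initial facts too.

[1] (ii) [IF G and E2 and K THEN S3]; (iii) [IF J4 THEN B]; (v) [IF A and R and U5 THEN D8]; (viii) [IF H THEN F4]. ⇒ new: S3, B, D8, F4.
[2] (vii) [IF S3 and T THEN Q2]; (ix) [IF F4 and G THEN V]. ⇒ new: Q2, V.
[3] (iv) [IF V and Q2 and D8 THEN W8]. ⇒ new: W8.
Closure: {A, B, D8, E2, F4, G, H, J4, K, L4, M4, Q2, R, S3, T, U5, V, W8} — 18 facts.

18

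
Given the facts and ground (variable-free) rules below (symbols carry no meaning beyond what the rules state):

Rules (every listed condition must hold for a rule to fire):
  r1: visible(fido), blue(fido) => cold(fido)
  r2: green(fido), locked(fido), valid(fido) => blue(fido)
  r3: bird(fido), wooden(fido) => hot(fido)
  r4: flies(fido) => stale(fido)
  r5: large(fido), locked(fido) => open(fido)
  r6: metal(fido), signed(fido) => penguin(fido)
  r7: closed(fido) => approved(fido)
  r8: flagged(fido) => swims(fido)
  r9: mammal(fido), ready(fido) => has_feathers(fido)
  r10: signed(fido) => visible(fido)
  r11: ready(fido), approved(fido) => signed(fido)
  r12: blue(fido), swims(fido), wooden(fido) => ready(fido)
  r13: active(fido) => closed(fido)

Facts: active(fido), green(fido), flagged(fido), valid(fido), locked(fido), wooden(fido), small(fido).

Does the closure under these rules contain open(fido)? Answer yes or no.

[1] r2 [green(fido), locked(fido), valid(fido) => blue(fido)]; r8 [flagged(fido) => swims(fido)]; r13 [active(fido) => closed(fido)]. ⇒ new: blue(fido), swims(fido), closed(fido).
[2] r7 [closed(fido) => approved(fido)]; r12 [blue(fido), swims(fido), wooden(fido) => ready(fido)]. ⇒ new: approved(fido), ready(fido).
[3] r11 [ready(fido), approved(fido) => signed(fido)]. ⇒ new: signed(fido).
[4] r10 [signed(fido) => visible(fido)]. ⇒ new: visible(fido).
[5] r1 [visible(fido), blue(fido) => cold(fido)]. ⇒ new: cold(fido).
Fixed point reached. open(fido) is concluded only by r5; r5 needs large(fido) (never derived).

no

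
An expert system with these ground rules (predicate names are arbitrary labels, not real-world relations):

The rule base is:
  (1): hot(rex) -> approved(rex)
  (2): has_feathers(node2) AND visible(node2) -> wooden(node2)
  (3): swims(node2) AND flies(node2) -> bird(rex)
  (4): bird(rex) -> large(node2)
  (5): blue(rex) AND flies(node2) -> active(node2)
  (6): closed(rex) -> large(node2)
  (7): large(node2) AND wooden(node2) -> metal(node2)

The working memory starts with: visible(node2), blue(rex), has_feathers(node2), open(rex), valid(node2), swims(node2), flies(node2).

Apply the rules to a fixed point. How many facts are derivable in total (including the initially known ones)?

Round 1: (2) [has_feathers(node2) AND visible(node2) -> wooden(node2)]; (3) [swims(node2) AND flies(node2) -> bird(rex)]; (5) [blue(rex) AND flies(node2) -> active(node2)]. New: wooden(node2), bird(rex), active(node2).
Round 2: (4) [bird(rex) -> large(node2)]. New: large(node2).
Round 3: (7) [large(node2) AND wooden(node2) -> metal(node2)]. New: metal(node2).
Closure: {active(node2), bird(rex), blue(rex), flies(node2), has_feathers(node2), large(node2), metal(node2), open(rex), swims(node2), valid(node2), visible(node2), wooden(node2)} — 12 facts.

12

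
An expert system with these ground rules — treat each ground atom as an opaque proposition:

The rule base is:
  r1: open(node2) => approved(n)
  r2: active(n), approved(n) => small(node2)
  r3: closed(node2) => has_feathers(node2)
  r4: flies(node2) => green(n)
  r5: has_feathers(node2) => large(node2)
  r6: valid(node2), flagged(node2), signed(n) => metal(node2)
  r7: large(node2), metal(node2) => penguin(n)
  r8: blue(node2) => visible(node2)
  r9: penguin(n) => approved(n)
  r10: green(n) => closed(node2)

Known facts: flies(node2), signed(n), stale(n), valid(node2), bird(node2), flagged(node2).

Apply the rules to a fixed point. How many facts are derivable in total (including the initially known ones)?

Round 1: r4 [flies(node2) => green(n)]; r6 [valid(node2), flagged(node2), signed(n) => metal(node2)]. Adds green(n), metal(node2).
Round 2: r10 [green(n) => closed(node2)]. Adds closed(node2).
Round 3: r3 [closed(node2) => has_feathers(node2)]. Adds has_feathers(node2).
Round 4: r5 [has_feathers(node2) => large(node2)]. Adds large(node2).
Round 5: r7 [large(node2), metal(node2) => penguin(n)]. Adds penguin(n).
Round 6: r9 [penguin(n) => approved(n)]. Adds approved(n).
Closure: {approved(n), bird(node2), closed(node2), flagged(node2), flies(node2), green(n), has_feathers(node2), large(node2), metal(node2), penguin(n), signed(n), stale(n), valid(node2)} — 13 facts.

13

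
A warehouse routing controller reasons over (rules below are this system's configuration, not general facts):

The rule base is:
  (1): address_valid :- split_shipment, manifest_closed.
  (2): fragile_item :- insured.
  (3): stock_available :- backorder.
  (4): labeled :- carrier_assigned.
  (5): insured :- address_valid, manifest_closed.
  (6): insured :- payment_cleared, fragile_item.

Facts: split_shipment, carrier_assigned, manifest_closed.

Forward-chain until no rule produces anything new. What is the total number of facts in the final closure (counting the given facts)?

7

[1] (1) [address_valid :- split_shipment, manifest_closed.]; (4) [labeled :- carrier_assigned.]. ⇒ new: address_valid, labeled.
[2] (5) [insured :- address_valid, manifest_closed.]. ⇒ new: insured.
[3] (2) [fragile_item :- insured.]. ⇒ new: fragile_item.
Closure: {address_valid, carrier_assigned, fragile_item, insured, labeled, manifest_closed, split_shipment} — 7 facts.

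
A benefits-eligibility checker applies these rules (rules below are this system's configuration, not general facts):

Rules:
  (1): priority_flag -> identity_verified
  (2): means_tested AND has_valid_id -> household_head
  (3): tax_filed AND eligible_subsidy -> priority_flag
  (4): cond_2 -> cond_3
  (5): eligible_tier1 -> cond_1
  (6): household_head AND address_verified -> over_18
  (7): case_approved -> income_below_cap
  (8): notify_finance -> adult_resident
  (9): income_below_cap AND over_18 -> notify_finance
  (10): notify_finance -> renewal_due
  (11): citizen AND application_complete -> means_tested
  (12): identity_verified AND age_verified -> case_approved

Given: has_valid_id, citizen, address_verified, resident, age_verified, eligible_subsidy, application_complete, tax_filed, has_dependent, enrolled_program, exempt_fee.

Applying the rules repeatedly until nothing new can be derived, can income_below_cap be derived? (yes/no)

[1] (3) [tax_filed AND eligible_subsidy -> priority_flag]; (11) [citizen AND application_complete -> means_tested]. ⇒ new: priority_flag, means_tested.
[2] (1) [priority_flag -> identity_verified]; (2) [means_tested AND has_valid_id -> household_head]. ⇒ new: identity_verified, household_head.
[3] (6) [household_head AND address_verified -> over_18]; (12) [identity_verified AND age_verified -> case_approved]. ⇒ new: over_18, case_approved.
[4] (7) [case_approved -> income_below_cap]. ⇒ new: income_below_cap.
[5] (9) [income_below_cap AND over_18 -> notify_finance]. ⇒ new: notify_finance.
[6] (8) [notify_finance -> adult_resident]; (10) [notify_finance -> renewal_due]. ⇒ new: adult_resident, renewal_due.
income_below_cap appears in round 4, so it is derivable.

yes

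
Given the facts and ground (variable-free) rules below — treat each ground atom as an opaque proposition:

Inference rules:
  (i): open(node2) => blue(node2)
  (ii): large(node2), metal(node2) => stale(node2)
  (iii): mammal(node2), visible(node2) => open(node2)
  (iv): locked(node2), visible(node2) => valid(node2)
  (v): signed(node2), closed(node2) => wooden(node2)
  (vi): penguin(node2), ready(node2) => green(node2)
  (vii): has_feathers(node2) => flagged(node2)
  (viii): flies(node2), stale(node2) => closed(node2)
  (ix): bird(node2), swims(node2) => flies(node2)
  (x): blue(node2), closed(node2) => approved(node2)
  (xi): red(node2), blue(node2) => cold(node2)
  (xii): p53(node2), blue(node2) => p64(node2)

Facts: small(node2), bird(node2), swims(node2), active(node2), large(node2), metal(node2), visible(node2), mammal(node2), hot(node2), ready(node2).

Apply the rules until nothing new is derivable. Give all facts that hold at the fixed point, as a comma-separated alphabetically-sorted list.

active(node2), approved(node2), bird(node2), blue(node2), closed(node2), flies(node2), hot(node2), large(node2), mammal(node2), metal(node2), open(node2), ready(node2), small(node2), stale(node2), swims(node2), visible(node2)

[1] (ii) [large(node2), metal(node2) => stale(node2)]; (iii) [mammal(node2), visible(node2) => open(node2)]; (ix) [bird(node2), swims(node2) => flies(node2)]. ⇒ new: stale(node2), open(node2), flies(node2).
[2] (i) [open(node2) => blue(node2)]; (viii) [flies(node2), stale(node2) => closed(node2)]. ⇒ new: blue(node2), closed(node2).
[3] (x) [blue(node2), closed(node2) => approved(node2)]. ⇒ new: approved(node2).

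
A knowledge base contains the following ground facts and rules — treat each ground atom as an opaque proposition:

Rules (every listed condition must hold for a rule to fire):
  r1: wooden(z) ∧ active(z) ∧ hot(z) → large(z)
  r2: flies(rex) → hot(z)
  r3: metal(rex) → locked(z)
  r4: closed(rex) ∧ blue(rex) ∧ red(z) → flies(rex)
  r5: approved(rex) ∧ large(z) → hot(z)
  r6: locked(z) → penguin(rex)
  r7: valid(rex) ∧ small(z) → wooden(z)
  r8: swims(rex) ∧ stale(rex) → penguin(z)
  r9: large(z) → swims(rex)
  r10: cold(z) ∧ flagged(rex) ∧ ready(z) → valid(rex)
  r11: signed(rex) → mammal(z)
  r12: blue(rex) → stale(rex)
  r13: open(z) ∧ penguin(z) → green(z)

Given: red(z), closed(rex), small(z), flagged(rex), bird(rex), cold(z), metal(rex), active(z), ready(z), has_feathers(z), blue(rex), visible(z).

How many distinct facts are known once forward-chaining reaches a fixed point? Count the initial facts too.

22

[1] r3 [metal(rex) → locked(z)]; r4 [closed(rex) ∧ blue(rex) ∧ red(z) → flies(rex)]; r10 [cold(z) ∧ flagged(rex) ∧ ready(z) → valid(rex)]; r12 [blue(rex) → stale(rex)]. ⇒ new: locked(z), flies(rex), valid(rex), stale(rex).
[2] r2 [flies(rex) → hot(z)]; r6 [locked(z) → penguin(rex)]; r7 [valid(rex) ∧ small(z) → wooden(z)]. ⇒ new: hot(z), penguin(rex), wooden(z).
[3] r1 [wooden(z) ∧ active(z) ∧ hot(z) → large(z)]. ⇒ new: large(z).
[4] r9 [large(z) → swims(rex)]. ⇒ new: swims(rex).
[5] r8 [swims(rex) ∧ stale(rex) → penguin(z)]. ⇒ new: penguin(z).
Closure: {active(z), bird(rex), blue(rex), closed(rex), cold(z), flagged(rex), flies(rex), has_feathers(z), hot(z), large(z), locked(z), metal(rex), penguin(rex), penguin(z), ready(z), red(z), small(z), stale(rex), swims(rex), valid(rex), visible(z), wooden(z)} — 22 facts.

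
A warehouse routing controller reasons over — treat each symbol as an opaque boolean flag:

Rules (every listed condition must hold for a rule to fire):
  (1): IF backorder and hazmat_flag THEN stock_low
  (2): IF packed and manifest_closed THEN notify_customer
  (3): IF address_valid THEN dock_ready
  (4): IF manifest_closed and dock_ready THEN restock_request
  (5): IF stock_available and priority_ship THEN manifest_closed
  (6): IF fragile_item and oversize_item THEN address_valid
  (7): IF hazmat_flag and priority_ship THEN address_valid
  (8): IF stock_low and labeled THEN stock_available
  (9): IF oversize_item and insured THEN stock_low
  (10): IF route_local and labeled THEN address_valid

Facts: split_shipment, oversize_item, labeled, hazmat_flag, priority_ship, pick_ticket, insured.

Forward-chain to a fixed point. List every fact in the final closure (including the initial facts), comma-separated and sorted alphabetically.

Round 1: (7) [IF hazmat_flag and priority_ship THEN address_valid]; (9) [IF oversize_item and insured THEN stock_low]. New: address_valid, stock_low.
Round 2: (3) [IF address_valid THEN dock_ready]; (8) [IF stock_low and labeled THEN stock_available]. New: dock_ready, stock_available.
Round 3: (5) [IF stock_available and priority_ship THEN manifest_closed]. New: manifest_closed.
Round 4: (4) [IF manifest_closed and dock_ready THEN restock_request]. New: restock_request.

address_valid, dock_ready, hazmat_flag, insured, labeled, manifest_closed, oversize_item, pick_ticket, priority_ship, restock_request, split_shipment, stock_available, stock_low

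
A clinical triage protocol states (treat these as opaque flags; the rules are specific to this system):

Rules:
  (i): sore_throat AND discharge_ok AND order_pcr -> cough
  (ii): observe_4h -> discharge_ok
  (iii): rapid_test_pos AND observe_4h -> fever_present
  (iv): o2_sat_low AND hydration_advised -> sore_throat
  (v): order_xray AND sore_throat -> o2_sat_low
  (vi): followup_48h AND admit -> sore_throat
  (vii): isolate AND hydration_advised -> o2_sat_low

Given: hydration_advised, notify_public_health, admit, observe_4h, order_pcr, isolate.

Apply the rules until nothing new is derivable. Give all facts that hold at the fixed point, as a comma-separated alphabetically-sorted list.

Round 1 fires (ii), (vii), giving discharge_ok, o2_sat_low.
Round 2 fires (iv), giving sore_throat.
Round 3 fires (i), giving cough.

admit, cough, discharge_ok, hydration_advised, isolate, notify_public_health, o2_sat_low, observe_4h, order_pcr, sore_throat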